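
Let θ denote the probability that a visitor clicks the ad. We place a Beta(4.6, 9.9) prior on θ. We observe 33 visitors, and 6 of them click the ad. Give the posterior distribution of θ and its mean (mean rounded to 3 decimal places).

Posterior: Beta(10.6, 36.9); mean ≈ 0.223

The binomial likelihood is conjugate to the Beta prior: with 6 successes and 27 failures, the posterior is Beta(4.6+6, 9.9+27) = Beta(10.6, 36.9).
Posterior mean = α/(α+β) = 10.6/47.5 = 0.223.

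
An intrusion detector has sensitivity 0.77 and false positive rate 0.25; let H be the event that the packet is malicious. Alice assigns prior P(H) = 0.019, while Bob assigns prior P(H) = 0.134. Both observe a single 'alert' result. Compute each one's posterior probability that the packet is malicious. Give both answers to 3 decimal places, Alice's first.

Alice: 0.056; Bob: 0.323

The likelihood ratio for an 'alert' result is 0.77/0.25 = 3.0800.
Alice: prior odds 0.019/0.981 = 0.019368; posterior odds 0.059653; posterior probability 0.056.
Bob: prior odds 0.134/0.866 = 0.15473; posterior odds 0.47658; posterior probability 0.323.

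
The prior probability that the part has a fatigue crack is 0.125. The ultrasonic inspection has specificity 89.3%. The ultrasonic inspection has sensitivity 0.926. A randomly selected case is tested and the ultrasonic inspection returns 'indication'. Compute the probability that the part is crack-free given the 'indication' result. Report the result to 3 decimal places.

P(¬H | E) ≈ 0.447

Let H be the event that the part has a fatigue crack. P(H) = 0.125, so P(¬H) = 0.875. With E the 'indication' result, P(E|H) = 0.926 and P(E|¬H) = 0.107.
P(E) = 0.926·0.125 + 0.107·0.875 = 0.11575 + 0.093625 = 0.20938.
By Bayes' theorem, P(H|E) = 0.11575 / 0.20938 = 0.553. Hence P(¬H|E) = 1 − 0.553 = 0.447.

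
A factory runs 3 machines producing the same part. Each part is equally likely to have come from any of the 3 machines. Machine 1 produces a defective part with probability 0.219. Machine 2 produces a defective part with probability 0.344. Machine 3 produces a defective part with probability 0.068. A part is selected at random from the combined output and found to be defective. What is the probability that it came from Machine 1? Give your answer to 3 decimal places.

Posterior probability ≈ 0.347

P(defective|M1) = 0.219; P(defective|M2) = 0.344; P(defective|M3) = 0.068.
Prior × likelihood for each source: 0.333333·0.219=0.07300, 0.333333·0.344=0.1147, 0.333333·0.068=0.02267. Summing gives P(defective) = 0.21033.
P(Machine 1 | defective) = 0.07300 / 0.21033 = 0.347.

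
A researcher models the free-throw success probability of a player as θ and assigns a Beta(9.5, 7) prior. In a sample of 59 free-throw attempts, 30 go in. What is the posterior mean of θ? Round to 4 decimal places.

Posterior mean ≈ 0.5232

The binomial likelihood is conjugate to the Beta prior: with 30 successes and 29 failures, the posterior is Beta(9.5+30, 7+29) = Beta(39.5, 36).
Posterior mean = α/(α+β) = 39.5/75.5 = 0.5232.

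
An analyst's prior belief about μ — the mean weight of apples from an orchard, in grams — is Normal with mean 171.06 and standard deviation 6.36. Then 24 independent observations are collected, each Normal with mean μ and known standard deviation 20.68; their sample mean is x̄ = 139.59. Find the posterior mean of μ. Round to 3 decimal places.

Posterior mean ≈ 149.214

With known σ, the Normal prior is conjugate. Weight on the data is w = (n/σ²)/(n/σ² + 1/τ₀²) = 0.0561190/(0.0561190+0.0247221) = 0.69419.
Posterior mean = w·x̄ + (1−w)·μ₀ = 0.69419·139.59 + 0.30581·171.06 = 149.214.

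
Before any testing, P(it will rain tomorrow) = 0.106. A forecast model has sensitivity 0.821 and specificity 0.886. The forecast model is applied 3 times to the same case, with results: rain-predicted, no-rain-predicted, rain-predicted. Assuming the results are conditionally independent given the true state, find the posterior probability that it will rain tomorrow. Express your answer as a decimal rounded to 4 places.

Let H be the event that it will rain tomorrow; start with P(H) = 0.106. P('rain-predicted'|H) = 0.821, P('rain-predicted'|¬H) = 0.114.
Update on result 1 ('rain-predicted'): P(H) ← 0.821·0.1060 / (0.821·0.1060 + 0.114·0.8940) = 0.087026/0.18894 = 0.4606.
Update on result 2 ('no-rain-predicted'): P(H) ← 0.179·0.4606 / (0.179·0.4606 + 0.886·0.5394) = 0.082447/0.56036 = 0.1471.
Update on result 3 ('rain-predicted'): P(H) ← 0.821·0.1471 / (0.821·0.1471 + 0.114·0.8529) = 0.12080/0.21802 = 0.5541.

Posterior P(H) ≈ 0.5541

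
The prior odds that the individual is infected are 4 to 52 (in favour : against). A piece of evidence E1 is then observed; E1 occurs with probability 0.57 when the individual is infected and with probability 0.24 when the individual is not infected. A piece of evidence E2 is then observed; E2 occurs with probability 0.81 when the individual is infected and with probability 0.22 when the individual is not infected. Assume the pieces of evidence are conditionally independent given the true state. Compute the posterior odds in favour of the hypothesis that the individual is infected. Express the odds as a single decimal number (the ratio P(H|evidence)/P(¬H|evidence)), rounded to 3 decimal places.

Prior odds = 4/52 = 0.076923.
Likelihood ratio for E1 = 0.57/0.24 = 2.3750.
Likelihood ratio for E2 = 0.81/0.22 = 3.6818.
Posterior odds = prior odds × LR₁ × LR₂ = 0.67264.

Posterior odds ≈ 0.673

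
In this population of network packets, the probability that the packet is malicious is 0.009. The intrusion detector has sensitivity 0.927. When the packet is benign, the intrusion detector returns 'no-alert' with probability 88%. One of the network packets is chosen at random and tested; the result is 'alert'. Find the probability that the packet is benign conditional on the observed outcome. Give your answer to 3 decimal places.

P(¬H | E) ≈ 0.934

Write H for 'the packet is malicious'. Prior odds H:¬H = 0.009/0.991 = 0.0090817. For the 'alert' outcome, the likelihood ratio is 0.927/0.12 = 7.7250.
Posterior odds = 0.0090817 × 7.7250 = 0.070156, so P(H|E) = 0.070156/(1+0.070156) = 0.066. Then P(¬H|E) = 1 − 0.066 = 0.934.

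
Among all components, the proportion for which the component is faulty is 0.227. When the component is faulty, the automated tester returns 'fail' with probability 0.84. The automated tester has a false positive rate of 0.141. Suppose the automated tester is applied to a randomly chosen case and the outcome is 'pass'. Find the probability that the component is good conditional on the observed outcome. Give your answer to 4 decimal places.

P(¬H | E) ≈ 0.9481

Write H for 'the component is faulty'. Prior odds H:¬H = 0.227/0.773 = 0.29366. For the 'pass' outcome, the likelihood ratio is 0.16/0.859 = 0.18626.
Posterior odds = 0.29366 × 0.18626 = 0.054698, so P(H|E) = 0.054698/(1+0.054698) = 0.0519. Then P(¬H|E) = 1 − 0.0519 = 0.9481.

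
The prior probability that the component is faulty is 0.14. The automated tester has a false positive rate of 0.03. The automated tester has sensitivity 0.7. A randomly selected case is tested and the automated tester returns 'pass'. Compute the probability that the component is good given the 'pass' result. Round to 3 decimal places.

Write H for 'the component is faulty'. Prior odds H:¬H = 0.14/0.86 = 0.16279. For the 'pass' outcome, the likelihood ratio is 0.3/0.97 = 0.30928.
Posterior odds = 0.16279 × 0.30928 = 0.050348, so P(H|E) = 0.050348/(1+0.050348) = 0.048. Then P(¬H|E) = 1 − 0.048 = 0.952.

P(¬H | E) ≈ 0.952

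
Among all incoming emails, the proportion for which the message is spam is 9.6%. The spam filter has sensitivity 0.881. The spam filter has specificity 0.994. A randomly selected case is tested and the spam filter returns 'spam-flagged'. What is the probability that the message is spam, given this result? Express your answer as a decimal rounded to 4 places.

P(H | E) ≈ 0.9397

Let H be the event that the message is spam. P(H) = 0.096, so P(¬H) = 0.904. With E the 'spam-flagged' result, P(E|H) = 0.881 and P(E|¬H) = 0.006.
P(E) = 0.881·0.096 + 0.006·0.904 = 0.084576 + 0.0054240 = 0.090000.
By Bayes' theorem, P(H|E) = 0.084576 / 0.090000 = 0.9397.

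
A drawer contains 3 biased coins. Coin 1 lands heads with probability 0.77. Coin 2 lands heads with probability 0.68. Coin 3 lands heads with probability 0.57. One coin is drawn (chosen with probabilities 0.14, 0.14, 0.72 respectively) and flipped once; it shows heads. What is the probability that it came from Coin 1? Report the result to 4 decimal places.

Tabulate prior·likelihood by source: [1] prior 0.14, lik 0.77, product 0.1078; [2] prior 0.14, lik 0.68, product 0.09520; [3] prior 0.72, lik 0.57, product 0.4104.
Normalizing constant = 0.61340; the posterior for Coin 1 is its product over the sum, 0.1078/0.61340 = 0.1757.

Posterior probability ≈ 0.1757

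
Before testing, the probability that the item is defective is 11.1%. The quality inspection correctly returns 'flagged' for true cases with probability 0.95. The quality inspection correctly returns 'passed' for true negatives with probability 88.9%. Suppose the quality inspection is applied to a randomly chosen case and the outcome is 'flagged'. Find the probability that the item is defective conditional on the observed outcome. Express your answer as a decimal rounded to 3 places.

P(H | E) ≈ 0.517

Write H for 'the item is defective'. Prior odds H:¬H = 0.111/0.889 = 0.12486. For the 'flagged' outcome, the likelihood ratio is 0.95/0.111 = 8.5586.
Posterior odds = 0.12486 × 8.5586 = 1.0686, so P(H|E) = 1.0686/(1+1.0686) = 0.517.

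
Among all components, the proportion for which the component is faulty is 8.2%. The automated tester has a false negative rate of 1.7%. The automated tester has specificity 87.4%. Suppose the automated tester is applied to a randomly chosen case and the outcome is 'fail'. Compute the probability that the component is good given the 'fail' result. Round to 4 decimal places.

P(¬H | E) ≈ 0.5893

Write H for 'the component is faulty'. Prior odds H:¬H = 0.082/0.918 = 0.089325. For the 'fail' outcome, the likelihood ratio is 0.983/0.126 = 7.8016.
Posterior odds = 0.089325 × 7.8016 = 0.69687, so P(H|E) = 0.69687/(1+0.69687) = 0.4107. Then P(¬H|E) = 1 − 0.4107 = 0.5893.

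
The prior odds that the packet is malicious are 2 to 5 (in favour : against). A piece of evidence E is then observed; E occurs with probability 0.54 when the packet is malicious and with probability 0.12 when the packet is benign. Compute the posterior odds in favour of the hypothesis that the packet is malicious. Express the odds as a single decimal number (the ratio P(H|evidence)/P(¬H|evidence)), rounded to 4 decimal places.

Posterior odds ≈ 1.8000

Prior odds = 2/5 = 0.40000. In log-odds, ln(0.40000) = -0.91629.
Add log likelihood ratio: ln(4.5000) = 1.5041.
Posterior log-odds = 0.58779, so posterior odds = exp(0.58779) = 1.8000.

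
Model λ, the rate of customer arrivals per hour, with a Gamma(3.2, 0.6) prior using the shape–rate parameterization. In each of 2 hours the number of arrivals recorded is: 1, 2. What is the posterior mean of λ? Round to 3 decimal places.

Posterior mean ≈ 2.385

Total count ∑xᵢ = 3 over n = 2 hours.
Gamma is conjugate to the Poisson likelihood: posterior is Gamma(shape = 3.2+3 = 6.2, rate = 0.6+2 = 2.6).
Posterior mean = shape/rate = 6.2/2.6 = 2.385.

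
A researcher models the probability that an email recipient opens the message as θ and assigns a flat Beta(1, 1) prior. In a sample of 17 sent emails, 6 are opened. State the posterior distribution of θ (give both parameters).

Observing 6 successes and 11 failures updates Beta(1, 1) by adding the success and failure counts to the two shape parameters: α = 1+6 = 7, β = 1+11 = 12.

Posterior: Beta(7, 12)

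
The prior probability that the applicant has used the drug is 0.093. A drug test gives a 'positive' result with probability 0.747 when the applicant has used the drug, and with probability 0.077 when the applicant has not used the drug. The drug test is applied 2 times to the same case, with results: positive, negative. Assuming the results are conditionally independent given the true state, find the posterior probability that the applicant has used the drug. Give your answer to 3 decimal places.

Posterior P(H) ≈ 0.214

With H the event that the applicant has used the drug, the joint likelihood of the observed sequence is P(data|H) = 0.747·0.253 = 0.18899 and P(data|¬H) = 0.077·0.923 = 0.071071.
Bayes: P(H|data) = 0.093·0.18899 / (0.093·0.18899 + 0.907·0.071071) = 0.017576/0.082038 = 0.2142.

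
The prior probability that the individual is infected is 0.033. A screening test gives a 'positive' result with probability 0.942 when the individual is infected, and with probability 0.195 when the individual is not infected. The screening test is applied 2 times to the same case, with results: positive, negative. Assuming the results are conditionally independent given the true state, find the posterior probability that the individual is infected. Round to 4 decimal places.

With H the event that the individual is infected, the joint likelihood of the observed sequence is P(data|H) = 0.942·0.058 = 0.054636 and P(data|¬H) = 0.195·0.805 = 0.15698.
Bayes: P(H|data) = 0.033·0.054636 / (0.033·0.054636 + 0.967·0.15698) = 0.0018030/0.15360 = 0.0117.

Posterior P(H) ≈ 0.0117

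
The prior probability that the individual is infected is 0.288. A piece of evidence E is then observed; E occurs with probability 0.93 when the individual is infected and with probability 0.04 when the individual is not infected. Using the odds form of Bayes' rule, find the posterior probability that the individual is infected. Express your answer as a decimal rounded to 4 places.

Posterior probability ≈ 0.9039

Prior odds = 0.288/(1−0.288) = 0.40449.
Likelihood ratio for E = 0.93/0.04 = 23.250.
Posterior odds = prior odds × LR = 9.4045.
Posterior probability = odds/(1+odds) = 9.4045/10.404 = 0.9039.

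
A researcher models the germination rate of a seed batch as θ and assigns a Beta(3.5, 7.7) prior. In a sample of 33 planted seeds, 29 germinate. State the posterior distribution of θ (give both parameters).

Observing 29 successes and 4 failures updates Beta(3.5, 7.7) by adding the success and failure counts to the two shape parameters: α = 3.5+29 = 32.5, β = 7.7+4 = 11.7.

Posterior: Beta(32.5, 11.7)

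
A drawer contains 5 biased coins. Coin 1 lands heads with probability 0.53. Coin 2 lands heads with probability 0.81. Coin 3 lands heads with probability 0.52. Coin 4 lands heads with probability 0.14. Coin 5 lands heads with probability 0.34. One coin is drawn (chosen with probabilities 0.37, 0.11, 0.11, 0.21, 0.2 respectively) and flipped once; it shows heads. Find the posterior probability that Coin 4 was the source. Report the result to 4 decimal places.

Tabulate prior·likelihood by source: [1] prior 0.37, lik 0.53, product 0.1961; [2] prior 0.11, lik 0.81, product 0.08910; [3] prior 0.11, lik 0.52, product 0.05720; [4] prior 0.21, lik 0.14, product 0.02940; [5] prior 0.2, lik 0.34, product 0.06800.
Normalizing constant = 0.43980; the posterior for Coin 4 is its product over the sum, 0.02940/0.43980 = 0.0668.

Posterior probability ≈ 0.0668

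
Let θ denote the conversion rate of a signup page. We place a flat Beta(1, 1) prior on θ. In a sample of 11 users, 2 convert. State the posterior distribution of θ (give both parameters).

The binomial likelihood is conjugate to the Beta prior: with 2 successes and 9 failures, the posterior is Beta(1+2, 1+9) = Beta(3, 10).

Posterior: Beta(3, 10)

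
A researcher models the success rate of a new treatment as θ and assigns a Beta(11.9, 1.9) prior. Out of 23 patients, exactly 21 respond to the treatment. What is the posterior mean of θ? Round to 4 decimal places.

The binomial likelihood is conjugate to the Beta prior: with 21 successes and 2 failures, the posterior is Beta(11.9+21, 1.9+2) = Beta(32.9, 3.9).
Posterior mean = α/(α+β) = 32.9/36.8 = 0.8940.

Posterior mean ≈ 0.8940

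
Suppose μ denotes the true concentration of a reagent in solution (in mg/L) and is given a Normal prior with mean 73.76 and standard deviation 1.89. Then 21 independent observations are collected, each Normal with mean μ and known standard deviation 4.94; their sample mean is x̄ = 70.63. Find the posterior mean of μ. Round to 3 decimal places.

Posterior mean ≈ 71.398

Prior precision 1/τ₀² = 1/1.89² = 0.279947; data precision n/σ² = 21/4.94² = 0.860529.
Posterior precision = 0.279947 + 0.860529 = 1.14048.
Posterior mean = (0.279947·73.76 + 0.860529·70.63) / 1.14048 = 71.398.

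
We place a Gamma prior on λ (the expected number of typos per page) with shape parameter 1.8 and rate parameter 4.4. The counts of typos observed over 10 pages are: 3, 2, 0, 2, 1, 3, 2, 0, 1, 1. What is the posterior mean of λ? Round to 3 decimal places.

The Poisson likelihood adds the total count to the shape and the number of exposure periods to the rate. Here ∑xᵢ = 15 and n = 10, so shape 1.8→16.8 and rate 4.4→14.4.
E[λ | data] = 16.8/14.4 = 1.167.

Posterior mean ≈ 1.167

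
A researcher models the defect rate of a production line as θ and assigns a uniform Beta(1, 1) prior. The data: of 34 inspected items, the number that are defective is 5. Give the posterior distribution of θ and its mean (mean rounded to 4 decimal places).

Observing 5 successes and 29 failures updates Beta(1, 1) by adding the success and failure counts to the two shape parameters: α = 1+5 = 6, β = 1+29 = 30.
E[θ | data] = 6/(6+30) = 0.1667.

Posterior: Beta(6, 30); mean ≈ 0.1667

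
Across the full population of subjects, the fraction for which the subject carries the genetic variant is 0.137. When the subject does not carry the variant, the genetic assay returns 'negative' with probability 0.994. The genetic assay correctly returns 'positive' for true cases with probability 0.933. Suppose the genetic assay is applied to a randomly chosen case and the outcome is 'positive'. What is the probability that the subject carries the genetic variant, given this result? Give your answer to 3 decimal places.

P(H | E) ≈ 0.961

Let H be the event that the subject carries the genetic variant. P(H) = 0.137, so P(¬H) = 0.863. With E the 'positive' result, P(E|H) = 0.933 and P(E|¬H) = 0.006.
P(E) = 0.933·0.137 + 0.006·0.863 = 0.12782 + 0.0051780 = 0.13300.
By Bayes' theorem, P(H|E) = 0.12782 / 0.13300 = 0.961.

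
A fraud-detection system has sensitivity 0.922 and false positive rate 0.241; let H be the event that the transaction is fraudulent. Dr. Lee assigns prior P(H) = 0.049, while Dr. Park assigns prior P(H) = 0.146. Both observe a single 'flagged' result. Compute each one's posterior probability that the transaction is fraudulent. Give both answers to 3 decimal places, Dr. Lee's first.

Dr. Lee: 0.165; Dr. Park: 0.395

The likelihood ratio for a 'flagged' result is 0.922/0.241 = 3.8257.
Dr. Lee: prior odds 0.049/0.951 = 0.051525; posterior odds 0.19712; posterior probability 0.165.
Dr. Park: prior odds 0.146/0.854 = 0.17096; posterior odds 0.65405; posterior probability 0.395.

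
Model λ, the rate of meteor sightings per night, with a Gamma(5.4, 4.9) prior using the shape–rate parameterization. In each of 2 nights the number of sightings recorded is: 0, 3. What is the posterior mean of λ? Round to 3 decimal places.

Total count ∑xᵢ = 3 over n = 2 nights.
Gamma is conjugate to the Poisson likelihood: posterior is Gamma(shape = 5.4+3 = 8.4, rate = 4.9+2 = 6.9).
Posterior mean = shape/rate = 8.4/6.9 = 1.217.

Posterior mean ≈ 1.217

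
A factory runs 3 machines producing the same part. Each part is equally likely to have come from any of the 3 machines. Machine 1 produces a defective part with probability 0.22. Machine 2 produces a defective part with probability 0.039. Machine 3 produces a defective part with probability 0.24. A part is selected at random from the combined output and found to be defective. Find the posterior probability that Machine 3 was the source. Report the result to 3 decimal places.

P(defective|M1) = 0.22; P(defective|M2) = 0.039; P(defective|M3) = 0.24.
Prior × likelihood for each source: 0.333333·0.22=0.07333, 0.333333·0.039=0.01300, 0.333333·0.24=0.08000. Summing gives P(defective) = 0.16633.
P(Machine 3 | defective) = 0.08000 / 0.16633 = 0.481.

Posterior probability ≈ 0.481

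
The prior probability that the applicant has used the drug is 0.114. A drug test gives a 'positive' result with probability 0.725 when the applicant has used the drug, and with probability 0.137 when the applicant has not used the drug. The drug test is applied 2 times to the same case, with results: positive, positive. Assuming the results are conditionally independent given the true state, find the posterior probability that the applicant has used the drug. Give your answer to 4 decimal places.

Posterior P(H) ≈ 0.7828

Let H be the event that the applicant has used the drug; start with P(H) = 0.114. P('positive'|H) = 0.725, P('positive'|¬H) = 0.137.
Update on result 1 ('positive'): P(H) ← 0.725·0.1140 / (0.725·0.1140 + 0.137·0.8860) = 0.082650/0.20403 = 0.4051.
Update on result 2 ('positive'): P(H) ← 0.725·0.4051 / (0.725·0.4051 + 0.137·0.5949) = 0.29369/0.37519 = 0.7828.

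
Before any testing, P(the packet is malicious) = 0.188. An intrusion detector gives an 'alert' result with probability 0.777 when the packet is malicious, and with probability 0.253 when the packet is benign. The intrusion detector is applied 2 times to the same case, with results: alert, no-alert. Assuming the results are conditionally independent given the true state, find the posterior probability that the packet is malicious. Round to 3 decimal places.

With H the event that the packet is malicious, the joint likelihood of the observed sequence is P(data|H) = 0.777·0.223 = 0.17327 and P(data|¬H) = 0.253·0.747 = 0.18899.
Bayes: P(H|data) = 0.188·0.17327 / (0.188·0.17327 + 0.812·0.18899) = 0.032575/0.18604 = 0.1751.

Posterior P(H) ≈ 0.175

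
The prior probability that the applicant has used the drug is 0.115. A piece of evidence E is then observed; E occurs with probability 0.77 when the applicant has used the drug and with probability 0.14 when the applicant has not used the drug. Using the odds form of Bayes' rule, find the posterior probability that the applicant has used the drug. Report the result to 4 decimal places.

Posterior probability ≈ 0.4168

Prior odds = 0.115/(1−0.115) = 0.12994.
Likelihood ratio for E = 0.77/0.14 = 5.5000.
Posterior odds = prior odds × LR = 0.71469.
Posterior probability = odds/(1+odds) = 0.71469/1.7147 = 0.4168.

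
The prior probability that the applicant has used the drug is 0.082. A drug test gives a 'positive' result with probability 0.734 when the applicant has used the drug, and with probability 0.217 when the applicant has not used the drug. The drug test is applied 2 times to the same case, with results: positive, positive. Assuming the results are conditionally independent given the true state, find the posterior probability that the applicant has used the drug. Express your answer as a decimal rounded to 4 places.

Posterior P(H) ≈ 0.5054

With H the event that the applicant has used the drug, the joint likelihood of the observed sequence is P(data|H) = 0.734·0.734 = 0.53876 and P(data|¬H) = 0.217·0.217 = 0.047089.
Bayes: P(H|data) = 0.082·0.53876 / (0.082·0.53876 + 0.918·0.047089) = 0.044178/0.087406 = 0.5054.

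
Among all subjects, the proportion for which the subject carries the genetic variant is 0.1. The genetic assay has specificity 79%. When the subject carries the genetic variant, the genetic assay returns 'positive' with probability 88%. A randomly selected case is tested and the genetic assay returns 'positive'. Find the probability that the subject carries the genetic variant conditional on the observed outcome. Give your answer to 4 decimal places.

Write H for 'the subject carries the genetic variant'. Prior odds H:¬H = 0.1/0.9 = 0.11111. For the 'positive' outcome, the likelihood ratio is 0.88/0.21 = 4.1905.
Posterior odds = 0.11111 × 4.1905 = 0.46561, so P(H|E) = 0.46561/(1+0.46561) = 0.3177.

P(H | E) ≈ 0.3177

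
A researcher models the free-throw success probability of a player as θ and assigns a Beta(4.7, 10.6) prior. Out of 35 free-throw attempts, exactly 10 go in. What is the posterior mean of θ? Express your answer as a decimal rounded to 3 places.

Posterior mean ≈ 0.292

Observing 10 successes and 25 failures updates Beta(4.7, 10.6) by adding the success and failure counts to the two shape parameters: α = 4.7+10 = 14.7, β = 10.6+25 = 35.6.
E[θ | data] = 14.7/(14.7+35.6) = 0.292.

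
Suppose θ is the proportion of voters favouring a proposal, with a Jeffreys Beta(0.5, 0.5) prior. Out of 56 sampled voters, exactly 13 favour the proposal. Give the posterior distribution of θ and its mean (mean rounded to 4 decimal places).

The binomial likelihood is conjugate to the Beta prior: with 13 successes and 43 failures, the posterior is Beta(0.5+13, 0.5+43) = Beta(13.5, 43.5).
E[θ | data] = 13.5/(13.5+43.5) = 0.2368.

Posterior: Beta(13.5, 43.5); mean ≈ 0.2368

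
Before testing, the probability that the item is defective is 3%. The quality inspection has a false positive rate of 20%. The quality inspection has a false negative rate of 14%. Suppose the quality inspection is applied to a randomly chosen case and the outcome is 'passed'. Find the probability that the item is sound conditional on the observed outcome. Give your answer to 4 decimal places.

P(¬H | E) ≈ 0.9946

Write H for 'the item is defective'. Prior odds H:¬H = 0.03/0.97 = 0.030928. For the 'passed' outcome, the likelihood ratio is 0.14/0.8 = 0.17500.
Posterior odds = 0.030928 × 0.17500 = 0.0054124, so P(H|E) = 0.0054124/(1+0.0054124) = 0.0054. Then P(¬H|E) = 1 − 0.0054 = 0.9946.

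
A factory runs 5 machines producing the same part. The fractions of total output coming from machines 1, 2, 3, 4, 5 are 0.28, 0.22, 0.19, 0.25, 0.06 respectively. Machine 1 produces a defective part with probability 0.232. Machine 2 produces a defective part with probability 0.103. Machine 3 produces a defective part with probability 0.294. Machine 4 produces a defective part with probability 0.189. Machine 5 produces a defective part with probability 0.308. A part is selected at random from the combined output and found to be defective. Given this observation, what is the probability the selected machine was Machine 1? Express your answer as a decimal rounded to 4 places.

P(defective|M1) = 0.232; P(defective|M2) = 0.103; P(defective|M3) = 0.294; P(defective|M4) = 0.189; P(defective|M5) = 0.308.
Prior × likelihood for each source: 0.28·0.232=0.06496, 0.22·0.103=0.02266, 0.19·0.294=0.05586, 0.25·0.189=0.04725, 0.06·0.308=0.01848. Summing gives P(defective) = 0.20921.
P(Machine 1 | defective) = 0.06496 / 0.20921 = 0.3105.

Posterior probability ≈ 0.3105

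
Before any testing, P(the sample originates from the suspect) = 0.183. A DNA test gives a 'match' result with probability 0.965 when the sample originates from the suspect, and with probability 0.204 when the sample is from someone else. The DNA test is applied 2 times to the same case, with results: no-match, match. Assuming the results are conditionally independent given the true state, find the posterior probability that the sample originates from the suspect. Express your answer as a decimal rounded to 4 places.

With H the event that the sample originates from the suspect, the joint likelihood of the observed sequence is P(data|H) = 0.035·0.965 = 0.033775 and P(data|¬H) = 0.796·0.204 = 0.16238.
Bayes: P(H|data) = 0.183·0.033775 / (0.183·0.033775 + 0.817·0.16238) = 0.0061808/0.13885 = 0.0445.

Posterior P(H) ≈ 0.0445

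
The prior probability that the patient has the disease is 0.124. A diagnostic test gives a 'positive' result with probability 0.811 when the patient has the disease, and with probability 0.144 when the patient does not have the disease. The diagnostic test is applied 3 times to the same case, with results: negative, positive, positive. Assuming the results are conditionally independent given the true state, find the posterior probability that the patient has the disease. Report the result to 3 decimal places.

Posterior P(H) ≈ 0.498

With H the event that the patient has the disease, the joint likelihood of the observed sequence is P(data|H) = 0.189·0.811·0.811 = 0.12431 and P(data|¬H) = 0.856·0.144·0.144 = 0.017750.
Bayes: P(H|data) = 0.124·0.12431 / (0.124·0.12431 + 0.876·0.017750) = 0.015414/0.030963 = 0.4978.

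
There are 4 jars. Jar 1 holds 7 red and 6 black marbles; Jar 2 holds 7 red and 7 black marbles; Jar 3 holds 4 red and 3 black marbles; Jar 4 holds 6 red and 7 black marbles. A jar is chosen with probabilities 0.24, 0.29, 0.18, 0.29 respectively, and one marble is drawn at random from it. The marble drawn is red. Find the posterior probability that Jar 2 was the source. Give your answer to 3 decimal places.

P(red|Jar 1) = 0.5385; P(red|Jar 2) = 0.5; P(red|Jar 3) = 0.5714; P(red|Jar 4) = 0.4615.
Prior × likelihood for each source: 0.24·0.5385=0.1292, 0.29·0.5=0.1450, 0.18·0.5714=0.1029, 0.29·0.4615=0.1338. Summing gives P(red) = 0.51093.
P(Jar 2 | red) = 0.1450 / 0.51093 = 0.284.

Posterior probability ≈ 0.284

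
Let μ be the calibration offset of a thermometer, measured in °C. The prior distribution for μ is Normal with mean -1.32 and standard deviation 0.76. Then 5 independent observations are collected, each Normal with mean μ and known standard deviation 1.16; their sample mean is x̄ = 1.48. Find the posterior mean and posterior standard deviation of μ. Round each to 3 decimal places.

With known σ, the Normal prior is conjugate. Weight on the data is w = (n/σ²)/(n/σ² + 1/τ₀²) = 3.71581/(3.71581+1.73130) = 0.68216.
Posterior mean = w·x̄ + (1−w)·μ₀ = 0.68216·1.48 + 0.31784·-1.32 = 0.590. Posterior variance = 1/(3.71581+1.73130) = 0.183583, so SD = 0.428.

Posterior mean ≈ 0.590; posterior SD ≈ 0.428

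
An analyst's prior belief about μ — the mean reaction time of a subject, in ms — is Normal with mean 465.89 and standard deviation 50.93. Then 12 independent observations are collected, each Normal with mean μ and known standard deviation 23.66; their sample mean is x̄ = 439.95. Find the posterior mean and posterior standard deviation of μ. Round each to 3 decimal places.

Prior precision 1/τ₀² = 1/50.93² = 0.00038553; data precision n/σ² = 12/23.66² = 0.0214364.
Posterior precision = 0.00038553 + 0.0214364 = 0.0218219, giving posterior SD = 1/√0.0218219 = 6.769.
Posterior mean = (0.00038553·465.89 + 0.0214364·439.95) / 0.0218219 = 440.408.

Posterior mean ≈ 440.408; posterior SD ≈ 6.769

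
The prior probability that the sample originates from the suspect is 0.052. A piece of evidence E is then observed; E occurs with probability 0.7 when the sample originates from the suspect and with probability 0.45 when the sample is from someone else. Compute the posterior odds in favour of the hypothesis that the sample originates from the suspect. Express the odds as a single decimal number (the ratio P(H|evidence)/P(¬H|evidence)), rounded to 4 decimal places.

Posterior odds ≈ 0.0853

Prior odds = 0.052/(1−0.052) = 0.054852. In log-odds, ln(0.054852) = -2.9031.
Add log likelihood ratio: ln(1.5556) = 0.44183.
Posterior log-odds = -2.4613, so posterior odds = exp(-2.4613) = 0.085326.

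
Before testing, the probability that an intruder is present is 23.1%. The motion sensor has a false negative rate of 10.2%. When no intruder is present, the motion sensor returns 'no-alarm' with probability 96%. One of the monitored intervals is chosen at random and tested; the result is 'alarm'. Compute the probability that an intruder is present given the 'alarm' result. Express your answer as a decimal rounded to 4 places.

Write H for 'an intruder is present'. Prior odds H:¬H = 0.231/0.769 = 0.30039. For the 'alarm' outcome, the likelihood ratio is 0.898/0.04 = 22.450.
Posterior odds = 0.30039 × 22.450 = 6.7438, so P(H|E) = 6.7438/(1+6.7438) = 0.8709.

P(H | E) ≈ 0.8709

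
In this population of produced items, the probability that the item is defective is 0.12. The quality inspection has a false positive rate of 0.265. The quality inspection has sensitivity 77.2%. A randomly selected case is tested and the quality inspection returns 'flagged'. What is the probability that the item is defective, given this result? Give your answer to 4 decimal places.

P(H | E) ≈ 0.2843

Let H be the event that the item is defective. P(H) = 0.12, so P(¬H) = 0.88. With E the 'flagged' result, P(E|H) = 0.772 and P(E|¬H) = 0.265.
P(E) = 0.772·0.12 + 0.265·0.88 = 0.092640 + 0.23320 = 0.32584.
By Bayes' theorem, P(H|E) = 0.092640 / 0.32584 = 0.2843.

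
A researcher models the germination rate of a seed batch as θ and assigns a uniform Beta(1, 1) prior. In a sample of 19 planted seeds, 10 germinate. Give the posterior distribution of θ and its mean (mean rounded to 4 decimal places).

The binomial likelihood is conjugate to the Beta prior: with 10 successes and 9 failures, the posterior is Beta(1+10, 1+9) = Beta(11, 10).
Posterior mean = α/(α+β) = 11/21 = 0.5238.

Posterior: Beta(11, 10); mean ≈ 0.5238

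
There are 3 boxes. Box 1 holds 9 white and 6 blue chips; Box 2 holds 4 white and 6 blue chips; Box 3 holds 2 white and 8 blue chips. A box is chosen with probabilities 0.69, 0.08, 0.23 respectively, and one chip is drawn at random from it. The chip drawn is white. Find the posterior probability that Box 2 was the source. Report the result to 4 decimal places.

Tabulate prior·likelihood by source: [1] prior 0.69, lik 0.6, product 0.4140; [2] prior 0.08, lik 0.4, product 0.03200; [3] prior 0.23, lik 0.2, product 0.04600.
Normalizing constant = 0.49200; the posterior for Box 2 is its product over the sum, 0.03200/0.49200 = 0.0650.

Posterior probability ≈ 0.0650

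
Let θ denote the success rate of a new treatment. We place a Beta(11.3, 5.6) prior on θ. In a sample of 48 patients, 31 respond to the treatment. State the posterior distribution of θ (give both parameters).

Posterior: Beta(42.3, 22.6)

The binomial likelihood is conjugate to the Beta prior: with 31 successes and 17 failures, the posterior is Beta(11.3+31, 5.6+17) = Beta(42.3, 22.6).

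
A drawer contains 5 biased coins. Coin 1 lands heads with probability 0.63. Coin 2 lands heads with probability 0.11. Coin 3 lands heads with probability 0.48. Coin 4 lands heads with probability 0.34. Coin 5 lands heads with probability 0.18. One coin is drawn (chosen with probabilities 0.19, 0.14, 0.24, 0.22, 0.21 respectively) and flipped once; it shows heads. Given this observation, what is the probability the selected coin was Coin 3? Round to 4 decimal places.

P(heads|C1) = 0.63; P(heads|C2) = 0.11; P(heads|C3) = 0.48; P(heads|C4) = 0.34; P(heads|C5) = 0.18.
Prior × likelihood for each source: 0.19·0.63=0.1197, 0.14·0.11=0.01540, 0.24·0.48=0.1152, 0.22·0.34=0.07480, 0.21·0.18=0.03780. Summing gives P(heads) = 0.36290.
P(Coin 3 | heads) = 0.1152 / 0.36290 = 0.3174.

Posterior probability ≈ 0.3174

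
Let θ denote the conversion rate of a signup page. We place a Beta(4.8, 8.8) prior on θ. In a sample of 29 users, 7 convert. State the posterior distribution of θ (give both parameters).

The binomial likelihood is conjugate to the Beta prior: with 7 successes and 22 failures, the posterior is Beta(4.8+7, 8.8+22) = Beta(11.8, 30.8).

Posterior: Beta(11.8, 30.8)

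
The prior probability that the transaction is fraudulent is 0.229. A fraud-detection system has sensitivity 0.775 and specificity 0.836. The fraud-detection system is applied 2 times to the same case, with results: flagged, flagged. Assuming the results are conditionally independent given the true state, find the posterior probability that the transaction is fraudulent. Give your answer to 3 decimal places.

Posterior P(H) ≈ 0.869

Let H be the event that the transaction is fraudulent; start with P(H) = 0.229. P('flagged'|H) = 0.775, P('flagged'|¬H) = 0.164.
Update on result 1 ('flagged'): P(H) ← 0.775·0.2290 / (0.775·0.2290 + 0.164·0.7710) = 0.17748/0.30392 = 0.5840.
Update on result 2 ('flagged'): P(H) ← 0.775·0.5840 / (0.775·0.5840 + 0.164·0.4160) = 0.45257/0.52080 = 0.8690.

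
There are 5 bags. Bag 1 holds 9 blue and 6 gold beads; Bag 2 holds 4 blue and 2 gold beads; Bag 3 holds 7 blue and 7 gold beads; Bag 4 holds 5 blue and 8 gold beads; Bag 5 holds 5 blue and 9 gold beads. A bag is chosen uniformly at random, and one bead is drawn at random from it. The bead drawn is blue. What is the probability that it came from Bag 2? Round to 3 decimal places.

Tabulate prior·likelihood by source: [1] prior 0.2, lik 0.6, product 0.1200; [2] prior 0.2, lik 0.6667, product 0.1333; [3] prior 0.2, lik 0.5, product 0.1000; [4] prior 0.2, lik 0.3846, product 0.07692; [5] prior 0.2, lik 0.3571, product 0.07143.
Normalizing constant = 0.50168; the posterior for Bag 2 is its product over the sum, 0.1333/0.50168 = 0.266.

Posterior probability ≈ 0.266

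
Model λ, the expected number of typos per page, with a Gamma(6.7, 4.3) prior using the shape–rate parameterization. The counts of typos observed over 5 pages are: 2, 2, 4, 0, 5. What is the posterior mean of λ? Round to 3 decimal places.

Posterior mean ≈ 2.118

The Poisson likelihood adds the total count to the shape and the number of exposure periods to the rate. Here ∑xᵢ = 13 and n = 5, so shape 6.7→19.7 and rate 4.3→9.3.
E[λ | data] = 19.7/9.3 = 2.118.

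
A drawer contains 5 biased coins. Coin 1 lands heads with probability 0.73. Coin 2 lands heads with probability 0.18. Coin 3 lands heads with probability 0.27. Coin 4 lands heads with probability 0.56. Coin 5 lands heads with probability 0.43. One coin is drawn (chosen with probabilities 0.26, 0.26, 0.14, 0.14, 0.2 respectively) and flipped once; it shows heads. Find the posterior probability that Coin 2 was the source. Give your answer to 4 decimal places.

P(heads|C1) = 0.73; P(heads|C2) = 0.18; P(heads|C3) = 0.27; P(heads|C4) = 0.56; P(heads|C5) = 0.43.
Prior × likelihood for each source: 0.26·0.73=0.1898, 0.26·0.18=0.04680, 0.14·0.27=0.03780, 0.14·0.56=0.07840, 0.2·0.43=0.08600. Summing gives P(heads) = 0.43880.
P(Coin 2 | heads) = 0.04680 / 0.43880 = 0.1067.

Posterior probability ≈ 0.1067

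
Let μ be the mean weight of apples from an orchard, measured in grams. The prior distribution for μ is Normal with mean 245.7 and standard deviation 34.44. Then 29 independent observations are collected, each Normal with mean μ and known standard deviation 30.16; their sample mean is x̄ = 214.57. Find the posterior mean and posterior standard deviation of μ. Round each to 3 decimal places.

Prior precision 1/τ₀² = 1/34.44² = 0.00084309; data precision n/σ² = 29/30.16² = 0.0318812.
Posterior precision = 0.00084309 + 0.0318812 = 0.0327243, giving posterior SD = 1/√0.0327243 = 5.528.
Posterior mean = (0.00084309·245.7 + 0.0318812·214.57) / 0.0327243 = 215.372.

Posterior mean ≈ 215.372; posterior SD ≈ 5.528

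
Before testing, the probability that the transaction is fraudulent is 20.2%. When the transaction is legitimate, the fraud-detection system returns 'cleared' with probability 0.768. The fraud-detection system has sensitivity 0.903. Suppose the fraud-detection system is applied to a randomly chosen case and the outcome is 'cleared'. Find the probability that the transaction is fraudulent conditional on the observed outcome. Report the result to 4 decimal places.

P(H | E) ≈ 0.0310

Write H for 'the transaction is fraudulent'. Prior odds H:¬H = 0.202/0.798 = 0.25313. For the 'cleared' outcome, the likelihood ratio is 0.097/0.768 = 0.12630.
Posterior odds = 0.25313 × 0.12630 = 0.031971, so P(H|E) = 0.031971/(1+0.031971) = 0.0310.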